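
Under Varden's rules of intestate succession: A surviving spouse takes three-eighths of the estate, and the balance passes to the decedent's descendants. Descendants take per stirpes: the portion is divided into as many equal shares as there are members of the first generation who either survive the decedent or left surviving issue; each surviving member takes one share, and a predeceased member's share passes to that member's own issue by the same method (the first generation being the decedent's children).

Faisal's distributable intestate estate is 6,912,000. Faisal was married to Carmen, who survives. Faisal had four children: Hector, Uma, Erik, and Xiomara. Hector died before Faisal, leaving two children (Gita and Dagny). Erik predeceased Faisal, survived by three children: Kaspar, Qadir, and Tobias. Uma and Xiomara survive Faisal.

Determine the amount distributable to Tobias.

Carmen takes three-eighths of 6,912,000 = 2,592,000. The remaining 4,320,000 passes to the descendants.
The descendants' portion (4,320,000) is divided into 4 shares of 1,080,000: Uma and Xiomara each take 1,080,000; Hector's 1,080,000 share passes to Hector's issue; Erik's 1,080,000 share passes to Erik's issue.
Hector's share (1,080,000) is divided into 2 shares of 540,000: Gita and Dagny each take 540,000.
Erik's share (1,080,000) is divided into 3 shares of 360,000: Kaspar, Qadir, and Tobias each take 360,000.

Tobias receives 360,000.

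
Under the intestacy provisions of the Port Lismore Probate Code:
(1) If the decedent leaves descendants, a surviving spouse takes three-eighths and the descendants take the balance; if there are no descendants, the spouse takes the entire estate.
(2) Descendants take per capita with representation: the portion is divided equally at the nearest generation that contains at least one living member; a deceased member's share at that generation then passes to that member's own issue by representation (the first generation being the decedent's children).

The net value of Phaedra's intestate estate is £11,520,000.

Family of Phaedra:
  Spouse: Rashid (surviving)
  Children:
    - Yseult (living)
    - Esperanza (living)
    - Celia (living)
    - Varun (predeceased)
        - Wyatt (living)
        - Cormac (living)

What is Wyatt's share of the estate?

Wyatt receives £900,000.

Rashid takes three-eighths of £11,520,000 = £4,320,000. The remaining £7,200,000 passes to the descendants.
The descendants' portion (£7,200,000) is divided into 4 shares of £1,800,000: Yseult, Esperanza, and Celia each take £1,800,000; Varun's £1,800,000 share passes to Varun's issue.
Varun's share (£1,800,000) is divided into 2 shares of £900,000: Wyatt and Cormac each take £900,000.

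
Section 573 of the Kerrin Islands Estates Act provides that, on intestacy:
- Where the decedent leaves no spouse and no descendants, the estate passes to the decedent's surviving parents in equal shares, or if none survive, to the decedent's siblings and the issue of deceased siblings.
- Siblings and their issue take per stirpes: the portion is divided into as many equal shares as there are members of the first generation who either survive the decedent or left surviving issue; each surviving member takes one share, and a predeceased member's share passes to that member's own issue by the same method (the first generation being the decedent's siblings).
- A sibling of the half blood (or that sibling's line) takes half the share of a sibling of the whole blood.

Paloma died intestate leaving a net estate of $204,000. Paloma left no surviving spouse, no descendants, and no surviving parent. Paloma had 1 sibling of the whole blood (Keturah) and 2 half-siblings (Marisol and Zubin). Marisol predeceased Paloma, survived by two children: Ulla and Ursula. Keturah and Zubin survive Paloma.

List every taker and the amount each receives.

The entire $204,000 passes to the siblings and their issue.
Counting each half-blood sibling's line as half a unit, there are 2 units in $204,000, so one unit is $102,000. Whole-blood lines (Keturah) take $102,000 each; half-blood lines (Marisol and Zubin) take $51,000 each.
Marisol's share ($51,000) is divided into 2 shares of $25,500: Ulla and Ursula each take $25,500.

Ulla: $25,500; Ursula: $25,500; Keturah: $102,000; Zubin: $51,000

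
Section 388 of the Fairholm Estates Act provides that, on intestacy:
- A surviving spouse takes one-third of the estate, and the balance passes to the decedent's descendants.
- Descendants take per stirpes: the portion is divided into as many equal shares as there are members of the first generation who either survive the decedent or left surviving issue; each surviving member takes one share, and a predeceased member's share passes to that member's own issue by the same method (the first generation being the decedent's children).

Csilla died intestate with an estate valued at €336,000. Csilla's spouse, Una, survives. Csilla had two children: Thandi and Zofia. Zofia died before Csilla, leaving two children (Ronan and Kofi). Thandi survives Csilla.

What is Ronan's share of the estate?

Ronan receives €56,000.

Una takes one-third of €336,000 = €112,000. The remaining €224,000 passes to the descendants.
The descendants' portion (€224,000) is divided into 2 shares of €112,000: Thandi takes €112,000; Zofia's €112,000 share passes to Zofia's issue.
Zofia's share (€112,000) is divided into 2 shares of €56,000: Ronan and Kofi each take €56,000.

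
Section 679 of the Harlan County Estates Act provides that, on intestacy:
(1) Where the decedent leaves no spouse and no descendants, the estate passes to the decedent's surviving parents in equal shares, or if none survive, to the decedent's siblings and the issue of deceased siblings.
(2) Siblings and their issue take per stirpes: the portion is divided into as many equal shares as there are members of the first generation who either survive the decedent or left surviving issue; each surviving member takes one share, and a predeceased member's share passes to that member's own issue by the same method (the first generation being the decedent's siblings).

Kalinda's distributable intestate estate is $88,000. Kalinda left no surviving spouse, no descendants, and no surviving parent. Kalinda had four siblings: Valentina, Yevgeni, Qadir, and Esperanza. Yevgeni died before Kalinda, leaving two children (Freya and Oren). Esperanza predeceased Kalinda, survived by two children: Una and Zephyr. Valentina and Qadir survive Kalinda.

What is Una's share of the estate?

Una receives $11,000.

The entire $88,000 passes to the siblings and their issue.
That amount ($88,000) is divided into 4 shares of $22,000: Valentina and Qadir each take $22,000; Yevgeni's $22,000 share passes to Yevgeni's issue; Esperanza's $22,000 share passes to Esperanza's issue.
Yevgeni's share ($22,000) is divided into 2 shares of $11,000: Freya and Oren each take $11,000.
Esperanza's share ($22,000) is divided into 2 shares of $11,000: Una and Zephyr each take $11,000.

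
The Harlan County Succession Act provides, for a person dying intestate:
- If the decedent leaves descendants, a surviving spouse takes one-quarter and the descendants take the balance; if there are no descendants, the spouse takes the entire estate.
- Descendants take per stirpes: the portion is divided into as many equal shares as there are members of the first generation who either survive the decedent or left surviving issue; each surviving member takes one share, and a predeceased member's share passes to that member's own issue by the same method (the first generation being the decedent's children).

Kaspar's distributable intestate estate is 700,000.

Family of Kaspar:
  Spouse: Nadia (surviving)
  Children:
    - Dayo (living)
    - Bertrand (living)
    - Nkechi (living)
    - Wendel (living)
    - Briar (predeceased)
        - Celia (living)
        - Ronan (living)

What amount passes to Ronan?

Ronan receives 52,500.

Nadia takes one-quarter of 700,000 = 175,000. The remaining 525,000 passes to the descendants.
The descendants' portion (525,000) is divided into 5 shares of 105,000: Dayo, Bertrand, Nkechi, and Wendel each take 105,000; Briar's 105,000 share passes to Briar's issue.
Briar's share (105,000) is divided into 2 shares of 52,500: Celia and Ronan each take 52,500.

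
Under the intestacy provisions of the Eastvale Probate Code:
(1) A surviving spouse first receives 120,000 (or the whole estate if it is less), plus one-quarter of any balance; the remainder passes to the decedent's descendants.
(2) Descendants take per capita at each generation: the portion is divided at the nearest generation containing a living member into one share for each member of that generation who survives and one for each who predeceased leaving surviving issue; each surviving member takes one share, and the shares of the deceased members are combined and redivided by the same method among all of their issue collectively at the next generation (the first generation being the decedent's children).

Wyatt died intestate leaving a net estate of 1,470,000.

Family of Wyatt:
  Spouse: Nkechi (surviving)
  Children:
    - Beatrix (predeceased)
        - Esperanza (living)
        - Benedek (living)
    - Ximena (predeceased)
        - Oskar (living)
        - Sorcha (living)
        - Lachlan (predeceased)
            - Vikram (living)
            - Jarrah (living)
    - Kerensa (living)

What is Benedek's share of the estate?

Benedek receives 135,000.

Nkechi first takes 120,000, leaving a balance of 1,350,000. Nkechi then takes one-quarter of the balance (337,500), for a total of 457,500. The remaining 1,012,500 passes to the descendants.
The descendants' portion (1,012,500) is divided at the children's generation into 3 shares of 337,500. Kerensa takes 337,500. The 2 shares of the deceased (Beatrix and Ximena) are combined into a pool of 675,000.
That pool (675,000) is divided at the grandchildren's generation into 5 shares of 135,000. Esperanza, Benedek, Oskar, and Sorcha each take 135,000. The remaining share for the deceased Lachlan (135,000) is carried to the next generation.
That pool (135,000) is divided at the great-grandchildren's generation equally among Vikram and Jarrah: 67,500 each.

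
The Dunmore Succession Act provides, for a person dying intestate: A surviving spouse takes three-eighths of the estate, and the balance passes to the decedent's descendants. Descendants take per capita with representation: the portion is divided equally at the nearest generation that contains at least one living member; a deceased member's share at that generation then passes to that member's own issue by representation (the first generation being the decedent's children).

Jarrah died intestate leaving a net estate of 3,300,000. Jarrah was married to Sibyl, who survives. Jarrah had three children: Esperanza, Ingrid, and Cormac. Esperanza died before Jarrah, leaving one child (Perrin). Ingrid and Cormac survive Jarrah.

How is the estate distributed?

Sibyl: 1,237,500; Perrin: 687,500; Ingrid: 687,500; Cormac: 687,500

Sibyl takes three-eighths of 3,300,000 = 1,237,500. The remaining 2,062,500 passes to the descendants.
The descendants' portion (2,062,500) is divided into 3 shares of 687,500: Ingrid and Cormac each take 687,500; Esperanza's 687,500 share passes to Esperanza's issue.
Esperanza's share (687,500) passes entirely to Perrin.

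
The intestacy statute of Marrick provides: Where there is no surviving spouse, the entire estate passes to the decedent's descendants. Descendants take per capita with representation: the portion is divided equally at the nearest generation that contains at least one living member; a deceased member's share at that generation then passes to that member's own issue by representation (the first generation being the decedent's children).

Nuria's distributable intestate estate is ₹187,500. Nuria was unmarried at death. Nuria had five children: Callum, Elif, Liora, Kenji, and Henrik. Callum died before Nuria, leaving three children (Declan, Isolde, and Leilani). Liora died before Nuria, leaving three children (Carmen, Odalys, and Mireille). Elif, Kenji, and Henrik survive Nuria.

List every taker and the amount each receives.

Declan: ₹12,500; Isolde: ₹12,500; Leilani: ₹12,500; Elif: ₹37,500; Carmen: ₹12,500; Odalys: ₹12,500; Mireille: ₹12,500; Kenji: ₹37,500; Henrik: ₹37,500

The entire ₹187,500 passes to the descendants.
That amount (₹187,500) is divided into 5 shares of ₹37,500: Elif, Kenji, and Henrik each take ₹37,500; Callum's ₹37,500 share passes to Callum's issue; Liora's ₹37,500 share passes to Liora's issue.
Callum's share (₹37,500) is divided into 3 shares of ₹12,500: Declan, Isolde, and Leilani each take ₹12,500.
Liora's share (₹37,500) is divided into 3 shares of ₹12,500: Carmen, Odalys, and Mireille each take ₹12,500.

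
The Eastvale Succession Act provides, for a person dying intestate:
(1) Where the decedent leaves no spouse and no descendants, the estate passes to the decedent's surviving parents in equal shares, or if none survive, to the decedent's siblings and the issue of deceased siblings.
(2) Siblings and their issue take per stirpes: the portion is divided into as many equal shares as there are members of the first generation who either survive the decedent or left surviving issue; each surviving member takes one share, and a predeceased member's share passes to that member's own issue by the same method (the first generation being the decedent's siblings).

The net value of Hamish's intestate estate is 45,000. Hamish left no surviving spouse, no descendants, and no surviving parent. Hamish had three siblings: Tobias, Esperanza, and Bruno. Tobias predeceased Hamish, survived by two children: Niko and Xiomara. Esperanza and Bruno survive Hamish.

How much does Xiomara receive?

Xiomara receives 7,500.

The entire 45,000 passes to the siblings and their issue.
That amount (45,000) is divided into 3 shares of 15,000: Esperanza and Bruno each take 15,000; Tobias's 15,000 share passes to Tobias's issue.
Tobias's share (15,000) is divided into 2 shares of 7,500: Niko and Xiomara each take 7,500.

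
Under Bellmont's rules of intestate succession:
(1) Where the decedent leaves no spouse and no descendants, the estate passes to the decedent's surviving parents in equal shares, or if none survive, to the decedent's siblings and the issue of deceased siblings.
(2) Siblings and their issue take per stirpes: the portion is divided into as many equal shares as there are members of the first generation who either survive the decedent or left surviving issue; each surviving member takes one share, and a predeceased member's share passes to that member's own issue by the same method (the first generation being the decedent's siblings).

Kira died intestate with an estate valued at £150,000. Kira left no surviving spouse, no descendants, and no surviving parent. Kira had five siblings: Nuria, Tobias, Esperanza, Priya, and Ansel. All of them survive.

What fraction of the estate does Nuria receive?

The entire £150,000 passes to the siblings and their issue.
That amount (£150,000) is divided into 5 shares of £30,000: Nuria, Tobias, Esperanza, Priya, and Ansel each take £30,000.

Nuria receives 1/5 of the estate.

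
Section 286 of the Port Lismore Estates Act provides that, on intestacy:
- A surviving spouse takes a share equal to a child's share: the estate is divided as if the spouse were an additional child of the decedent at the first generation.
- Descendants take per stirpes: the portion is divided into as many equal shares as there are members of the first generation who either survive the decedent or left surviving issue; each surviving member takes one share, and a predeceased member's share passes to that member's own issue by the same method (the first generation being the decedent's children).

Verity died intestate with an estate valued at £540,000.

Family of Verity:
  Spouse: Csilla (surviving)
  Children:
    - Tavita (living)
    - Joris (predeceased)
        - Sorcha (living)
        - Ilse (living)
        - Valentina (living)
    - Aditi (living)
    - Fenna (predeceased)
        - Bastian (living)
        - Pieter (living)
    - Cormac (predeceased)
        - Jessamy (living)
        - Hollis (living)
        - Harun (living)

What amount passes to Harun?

The spouse counts as an additional share at the children's level, so there are 6 primary shares of £90,000. Csilla takes one such share (£90,000).
The children's combined portion (£450,000) is divided into 5 shares of £90,000: Tavita and Aditi each take £90,000; Joris's £90,000 share passes to Joris's issue; Fenna's £90,000 share passes to Fenna's issue; Cormac's £90,000 share passes to Cormac's issue.
Joris's share (£90,000) is divided into 3 shares of £30,000: Sorcha, Ilse, and Valentina each take £30,000.
Fenna's share (£90,000) is divided into 2 shares of £45,000: Bastian and Pieter each take £45,000.
Cormac's share (£90,000) is divided into 3 shares of £30,000: Jessamy, Hollis, and Harun each take £30,000.

Harun receives £30,000.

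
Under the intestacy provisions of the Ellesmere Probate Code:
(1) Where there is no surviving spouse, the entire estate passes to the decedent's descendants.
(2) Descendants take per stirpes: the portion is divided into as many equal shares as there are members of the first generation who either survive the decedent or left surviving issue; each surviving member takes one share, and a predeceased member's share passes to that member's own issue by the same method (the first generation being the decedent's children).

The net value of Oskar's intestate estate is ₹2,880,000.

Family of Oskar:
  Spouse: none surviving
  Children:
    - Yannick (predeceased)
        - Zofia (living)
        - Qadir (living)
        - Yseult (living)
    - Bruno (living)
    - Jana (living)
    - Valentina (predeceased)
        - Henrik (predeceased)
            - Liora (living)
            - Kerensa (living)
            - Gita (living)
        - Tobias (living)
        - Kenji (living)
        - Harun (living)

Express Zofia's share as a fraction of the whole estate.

Zofia receives 1/12 of the estate.

The entire ₹2,880,000 passes to the descendants.
That amount (₹2,880,000) is divided into 4 shares of ₹720,000: Bruno and Jana each take ₹720,000; Yannick's ₹720,000 share passes to Yannick's issue; Valentina's ₹720,000 share passes to Valentina's issue.
Yannick's share (₹720,000) is divided into 3 shares of ₹240,000: Zofia, Qadir, and Yseult each take ₹240,000.
Valentina's share (₹720,000) is divided into 4 shares of ₹180,000: Tobias, Kenji, and Harun each take ₹180,000; Henrik's ₹180,000 share passes to Henrik's issue.
Henrik's share (₹180,000) is divided into 3 shares of ₹60,000: Liora, Kerensa, and Gita each take ₹60,000.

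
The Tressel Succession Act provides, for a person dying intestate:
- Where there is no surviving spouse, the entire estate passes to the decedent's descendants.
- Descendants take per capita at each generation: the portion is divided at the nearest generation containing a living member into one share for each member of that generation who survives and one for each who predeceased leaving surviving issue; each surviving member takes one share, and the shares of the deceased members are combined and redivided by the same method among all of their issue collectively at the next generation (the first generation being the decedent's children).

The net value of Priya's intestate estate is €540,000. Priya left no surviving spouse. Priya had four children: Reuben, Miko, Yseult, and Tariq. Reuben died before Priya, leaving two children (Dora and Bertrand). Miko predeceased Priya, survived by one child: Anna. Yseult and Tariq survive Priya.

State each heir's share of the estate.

The entire €540,000 passes to the descendants.
That amount (€540,000) is divided at the children's generation into 4 shares of €135,000. Yseult and Tariq each take €135,000. The 2 shares of the deceased (Reuben and Miko) are combined into a pool of €270,000.
That pool (€270,000) is divided at the grandchildren's generation equally among Dora, Bertrand, and Anna: €90,000 each.

Dora: €90,000; Bertrand: €90,000; Anna: €90,000; Yseult: €135,000; Tariq: €135,000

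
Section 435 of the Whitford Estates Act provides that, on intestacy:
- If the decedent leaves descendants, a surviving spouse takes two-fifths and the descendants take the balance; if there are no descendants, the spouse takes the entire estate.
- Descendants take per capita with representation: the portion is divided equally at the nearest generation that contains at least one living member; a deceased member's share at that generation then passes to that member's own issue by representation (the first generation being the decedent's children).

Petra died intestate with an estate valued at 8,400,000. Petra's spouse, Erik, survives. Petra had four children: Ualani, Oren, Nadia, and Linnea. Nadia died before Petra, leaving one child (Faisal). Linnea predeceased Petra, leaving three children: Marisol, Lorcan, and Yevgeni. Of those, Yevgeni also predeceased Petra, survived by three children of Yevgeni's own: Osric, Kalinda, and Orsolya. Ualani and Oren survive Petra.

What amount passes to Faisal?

Erik takes two-fifths of 8,400,000 = 3,360,000. The remaining 5,040,000 passes to the descendants.
The descendants' portion (5,040,000) is divided into 4 shares of 1,260,000: Ualani and Oren each take 1,260,000; Nadia's 1,260,000 share passes to Nadia's issue; Linnea's 1,260,000 share passes to Linnea's issue.
Nadia's share (1,260,000) passes entirely to Faisal.
Linnea's share (1,260,000) is divided into 3 shares of 420,000: Marisol and Lorcan each take 420,000; Yevgeni's 420,000 share passes to Yevgeni's issue.
Yevgeni's share (420,000) is divided into 3 shares of 140,000: Osric, Kalinda, and Orsolya each take 140,000.

Faisal receives 1,260,000.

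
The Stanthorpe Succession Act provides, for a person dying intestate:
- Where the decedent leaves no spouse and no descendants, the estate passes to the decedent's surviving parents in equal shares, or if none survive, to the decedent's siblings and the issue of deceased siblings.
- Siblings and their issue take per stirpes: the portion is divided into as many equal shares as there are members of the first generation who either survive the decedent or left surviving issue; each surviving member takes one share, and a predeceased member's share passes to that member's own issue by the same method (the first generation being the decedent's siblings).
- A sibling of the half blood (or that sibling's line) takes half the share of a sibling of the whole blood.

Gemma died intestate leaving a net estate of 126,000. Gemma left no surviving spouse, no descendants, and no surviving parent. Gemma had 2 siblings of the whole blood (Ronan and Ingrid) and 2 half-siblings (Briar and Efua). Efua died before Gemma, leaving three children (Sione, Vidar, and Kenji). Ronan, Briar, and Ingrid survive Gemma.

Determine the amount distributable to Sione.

Sione receives 7,000.

The entire 126,000 passes to the siblings and their issue.
Counting each half-blood sibling's line as half a unit, there are 3 units in 126,000, so one unit is 42,000. Whole-blood lines (Ronan and Ingrid) take 42,000 each; half-blood lines (Briar and Efua) take 21,000 each.
Efua's share (21,000) is divided into 3 shares of 7,000: Sione, Vidar, and Kenji each take 7,000.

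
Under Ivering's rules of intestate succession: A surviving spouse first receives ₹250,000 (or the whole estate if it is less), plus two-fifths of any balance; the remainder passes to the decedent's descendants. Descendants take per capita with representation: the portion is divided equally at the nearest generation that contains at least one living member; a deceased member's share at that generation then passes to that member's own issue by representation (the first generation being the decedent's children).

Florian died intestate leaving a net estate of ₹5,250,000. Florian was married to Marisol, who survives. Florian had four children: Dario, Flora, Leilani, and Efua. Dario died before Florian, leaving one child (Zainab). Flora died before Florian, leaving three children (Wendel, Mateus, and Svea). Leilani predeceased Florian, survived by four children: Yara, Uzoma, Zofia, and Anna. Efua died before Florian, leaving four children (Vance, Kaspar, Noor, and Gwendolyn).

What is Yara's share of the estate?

Marisol first takes ₹250,000, leaving a balance of ₹5,000,000. Marisol then takes two-fifths of the balance (₹2,000,000), for a total of ₹2,250,000. The remaining ₹3,000,000 passes to the descendants.
No child survives, so the initial division is made at the grandchildren's generation.
The descendants' portion (₹3,000,000) is divided into 12 shares of ₹250,000: Zainab, Wendel, Mateus, Svea, Yara, Uzoma, Zofia, Anna, Vance, Kaspar, Noor, and Gwendolyn each take ₹250,000.

Yara receives ₹250,000.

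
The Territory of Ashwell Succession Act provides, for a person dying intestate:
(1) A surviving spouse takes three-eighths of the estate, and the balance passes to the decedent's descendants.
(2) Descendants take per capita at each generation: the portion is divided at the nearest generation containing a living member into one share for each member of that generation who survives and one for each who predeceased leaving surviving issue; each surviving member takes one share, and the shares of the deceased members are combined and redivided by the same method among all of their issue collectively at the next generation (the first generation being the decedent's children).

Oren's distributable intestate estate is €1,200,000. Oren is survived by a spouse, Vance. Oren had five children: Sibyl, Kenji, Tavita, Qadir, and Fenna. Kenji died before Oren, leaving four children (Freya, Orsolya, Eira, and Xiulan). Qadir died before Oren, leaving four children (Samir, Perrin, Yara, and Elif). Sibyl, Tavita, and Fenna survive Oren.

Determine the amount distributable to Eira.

Eira receives €37,500.

Vance takes three-eighths of €1,200,000 = €450,000. The remaining €750,000 passes to the descendants.
The descendants' portion (€750,000) is divided at the children's generation into 5 shares of €150,000. Sibyl, Tavita, and Fenna each take €150,000. The 2 shares of the deceased (Kenji and Qadir) are combined into a pool of €300,000.
That pool (€300,000) is divided at the grandchildren's generation equally among Freya, Orsolya, Eira, Xiulan, Samir, Perrin, Yara, and Elif: €37,500 each.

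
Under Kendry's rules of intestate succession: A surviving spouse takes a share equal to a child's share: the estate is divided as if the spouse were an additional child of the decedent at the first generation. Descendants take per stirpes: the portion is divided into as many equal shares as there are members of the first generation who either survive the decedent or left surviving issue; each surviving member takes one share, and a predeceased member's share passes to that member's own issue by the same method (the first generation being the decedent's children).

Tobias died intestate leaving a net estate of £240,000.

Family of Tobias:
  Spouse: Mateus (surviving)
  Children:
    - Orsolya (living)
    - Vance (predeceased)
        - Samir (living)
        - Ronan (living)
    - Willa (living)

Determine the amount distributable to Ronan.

The spouse counts as an additional share at the children's level, so there are 4 primary shares of £60,000. Mateus takes one such share (£60,000).
The children's combined portion (£180,000) is divided into 3 shares of £60,000: Orsolya and Willa each take £60,000; Vance's £60,000 share passes to Vance's issue.
Vance's share (£60,000) is divided into 2 shares of £30,000: Samir and Ronan each take £30,000.

Ronan receives £30,000.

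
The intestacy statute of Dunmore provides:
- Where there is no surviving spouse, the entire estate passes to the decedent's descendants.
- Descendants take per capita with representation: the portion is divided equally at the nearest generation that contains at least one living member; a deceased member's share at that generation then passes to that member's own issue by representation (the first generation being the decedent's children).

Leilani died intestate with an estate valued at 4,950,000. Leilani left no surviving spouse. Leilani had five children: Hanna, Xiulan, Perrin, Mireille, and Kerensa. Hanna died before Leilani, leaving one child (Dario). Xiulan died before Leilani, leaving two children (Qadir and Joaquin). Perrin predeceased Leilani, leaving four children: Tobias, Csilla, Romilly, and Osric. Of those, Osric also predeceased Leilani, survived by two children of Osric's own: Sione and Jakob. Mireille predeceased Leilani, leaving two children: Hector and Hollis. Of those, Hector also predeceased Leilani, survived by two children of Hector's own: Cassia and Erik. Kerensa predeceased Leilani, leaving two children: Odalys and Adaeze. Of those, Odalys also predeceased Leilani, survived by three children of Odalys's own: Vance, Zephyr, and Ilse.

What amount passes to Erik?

Erik receives 225,000.

The entire 4,950,000 passes to the descendants.
No child survives, so the initial division is made at the grandchildren's generation.
That amount (4,950,000) is divided into 11 shares of 450,000: Dario, Qadir, Joaquin, Tobias, Csilla, Romilly, Hollis, and Adaeze each take 450,000; Osric's 450,000 share passes to Osric's issue; Hector's 450,000 share passes to Hector's issue; Odalys's 450,000 share passes to Odalys's issue.
Osric's share (450,000) is divided into 2 shares of 225,000: Sione and Jakob each take 225,000.
Hector's share (450,000) is divided into 2 shares of 225,000: Cassia and Erik each take 225,000.
Odalys's share (450,000) is divided into 3 shares of 150,000: Vance, Zephyr, and Ilse each take 150,000.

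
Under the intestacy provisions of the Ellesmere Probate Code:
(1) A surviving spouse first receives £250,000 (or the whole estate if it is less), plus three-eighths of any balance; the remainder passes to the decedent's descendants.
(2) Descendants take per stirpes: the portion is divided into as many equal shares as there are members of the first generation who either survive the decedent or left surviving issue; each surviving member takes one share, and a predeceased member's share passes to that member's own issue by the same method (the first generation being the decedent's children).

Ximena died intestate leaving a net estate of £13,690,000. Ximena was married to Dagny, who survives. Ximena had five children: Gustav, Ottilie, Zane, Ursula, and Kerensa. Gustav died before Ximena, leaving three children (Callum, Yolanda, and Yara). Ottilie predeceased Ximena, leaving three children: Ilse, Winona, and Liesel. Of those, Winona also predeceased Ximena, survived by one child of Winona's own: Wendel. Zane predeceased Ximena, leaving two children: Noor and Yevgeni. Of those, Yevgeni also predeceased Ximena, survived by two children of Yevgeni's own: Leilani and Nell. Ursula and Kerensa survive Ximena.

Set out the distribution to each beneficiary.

Dagny: £5,290,000; Callum: £560,000; Yolanda: £560,000; Yara: £560,000; Ilse: £560,000; Wendel: £560,000; Liesel: £560,000; Noor: £840,000; Leilani: £420,000; Nell: £420,000; Ursula: £1,680,000; Kerensa: £1,680,000

Dagny first takes £250,000, leaving a balance of £13,440,000. Dagny then takes three-eighths of the balance (£5,040,000), for a total of £5,290,000. The remaining £8,400,000 passes to the descendants.
The descendants' portion (£8,400,000) is divided into 5 shares of £1,680,000: Ursula and Kerensa each take £1,680,000; Gustav's £1,680,000 share passes to Gustav's issue; Ottilie's £1,680,000 share passes to Ottilie's issue; Zane's £1,680,000 share passes to Zane's issue.
Gustav's share (£1,680,000) is divided into 3 shares of £560,000: Callum, Yolanda, and Yara each take £560,000.
Ottilie's share (£1,680,000) is divided into 3 shares of £560,000: Ilse and Liesel each take £560,000; Winona's £560,000 share passes to Winona's issue.
Winona's share (£560,000) passes entirely to Wendel.
Zane's share (£1,680,000) is divided into 2 shares of £840,000: Noor takes £840,000; Yevgeni's £840,000 share passes to Yevgeni's issue.
Yevgeni's share (£840,000) is divided into 2 shares of £420,000: Leilani and Nell each take £420,000.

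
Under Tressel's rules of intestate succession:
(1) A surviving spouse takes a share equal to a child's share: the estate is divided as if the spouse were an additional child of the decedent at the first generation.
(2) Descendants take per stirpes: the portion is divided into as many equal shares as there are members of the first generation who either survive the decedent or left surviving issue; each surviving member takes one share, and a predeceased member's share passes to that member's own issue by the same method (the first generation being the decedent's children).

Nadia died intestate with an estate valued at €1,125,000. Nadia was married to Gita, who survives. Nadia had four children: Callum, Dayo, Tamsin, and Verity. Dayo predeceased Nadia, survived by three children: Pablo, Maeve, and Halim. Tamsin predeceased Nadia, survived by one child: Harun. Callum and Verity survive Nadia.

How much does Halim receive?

Halim receives €75,000.

The spouse counts as an additional share at the children's level, so there are 5 primary shares of €225,000. Gita takes one such share (€225,000).
The children's combined portion (€900,000) is divided into 4 shares of €225,000: Callum and Verity each take €225,000; Dayo's €225,000 share passes to Dayo's issue; Tamsin's €225,000 share passes to Tamsin's issue.
Dayo's share (€225,000) is divided into 3 shares of €75,000: Pablo, Maeve, and Halim each take €75,000.
Tamsin's share (€225,000) passes entirely to Harun.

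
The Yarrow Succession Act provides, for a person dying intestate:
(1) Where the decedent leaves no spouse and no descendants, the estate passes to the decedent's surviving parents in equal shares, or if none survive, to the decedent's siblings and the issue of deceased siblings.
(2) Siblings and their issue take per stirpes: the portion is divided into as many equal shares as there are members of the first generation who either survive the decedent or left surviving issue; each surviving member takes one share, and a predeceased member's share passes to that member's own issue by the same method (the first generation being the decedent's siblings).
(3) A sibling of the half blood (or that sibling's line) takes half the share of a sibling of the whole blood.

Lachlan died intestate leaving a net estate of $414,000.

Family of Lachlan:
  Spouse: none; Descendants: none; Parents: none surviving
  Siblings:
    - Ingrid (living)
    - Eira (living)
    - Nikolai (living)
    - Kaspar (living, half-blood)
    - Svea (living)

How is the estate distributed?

The entire $414,000 passes to the siblings and their issue.
Counting each half-blood sibling's line as half a unit, there are 9/2 units in $414,000, so one unit is $92,000. Whole-blood lines (Ingrid, Eira, Nikolai, and Svea) take $92,000 each; half-blood lines (Kaspar) take $46,000 each.

Ingrid: $92,000; Eira: $92,000; Nikolai: $92,000; Kaspar: $46,000; Svea: $92,000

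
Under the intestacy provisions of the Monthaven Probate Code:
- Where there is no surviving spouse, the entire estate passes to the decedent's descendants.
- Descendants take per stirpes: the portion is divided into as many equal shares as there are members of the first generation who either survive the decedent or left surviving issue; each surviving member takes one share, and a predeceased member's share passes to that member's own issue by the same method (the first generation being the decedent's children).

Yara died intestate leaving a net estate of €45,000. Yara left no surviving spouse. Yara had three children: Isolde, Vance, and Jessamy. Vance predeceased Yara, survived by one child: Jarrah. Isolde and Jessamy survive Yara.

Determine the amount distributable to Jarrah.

Jarrah receives €15,000.

The entire €45,000 passes to the descendants.
That amount (€45,000) is divided into 3 shares of €15,000: Isolde and Jessamy each take €15,000; Vance's €15,000 share passes to Vance's issue.
Vance's share (€15,000) passes entirely to Jarrah.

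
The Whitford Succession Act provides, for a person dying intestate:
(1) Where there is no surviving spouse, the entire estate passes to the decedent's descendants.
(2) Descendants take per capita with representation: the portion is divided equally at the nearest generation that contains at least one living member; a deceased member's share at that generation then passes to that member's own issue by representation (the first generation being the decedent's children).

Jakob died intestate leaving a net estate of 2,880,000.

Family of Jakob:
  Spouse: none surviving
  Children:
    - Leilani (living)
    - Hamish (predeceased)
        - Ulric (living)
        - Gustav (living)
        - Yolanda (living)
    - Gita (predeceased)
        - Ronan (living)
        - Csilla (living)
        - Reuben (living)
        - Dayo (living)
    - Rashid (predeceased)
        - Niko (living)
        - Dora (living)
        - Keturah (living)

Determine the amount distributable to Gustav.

The entire 2,880,000 passes to the descendants.
That amount (2,880,000) is divided into 4 shares of 720,000: Leilani takes 720,000; Hamish's 720,000 share passes to Hamish's issue; Gita's 720,000 share passes to Gita's issue; Rashid's 720,000 share passes to Rashid's issue.
Hamish's share (720,000) is divided into 3 shares of 240,000: Ulric, Gustav, and Yolanda each take 240,000.
Gita's share (720,000) is divided into 4 shares of 180,000: Ronan, Csilla, Reuben, and Dayo each take 180,000.
Rashid's share (720,000) is divided into 3 shares of 240,000: Niko, Dora, and Keturah each take 240,000.

Gustav receives 240,000.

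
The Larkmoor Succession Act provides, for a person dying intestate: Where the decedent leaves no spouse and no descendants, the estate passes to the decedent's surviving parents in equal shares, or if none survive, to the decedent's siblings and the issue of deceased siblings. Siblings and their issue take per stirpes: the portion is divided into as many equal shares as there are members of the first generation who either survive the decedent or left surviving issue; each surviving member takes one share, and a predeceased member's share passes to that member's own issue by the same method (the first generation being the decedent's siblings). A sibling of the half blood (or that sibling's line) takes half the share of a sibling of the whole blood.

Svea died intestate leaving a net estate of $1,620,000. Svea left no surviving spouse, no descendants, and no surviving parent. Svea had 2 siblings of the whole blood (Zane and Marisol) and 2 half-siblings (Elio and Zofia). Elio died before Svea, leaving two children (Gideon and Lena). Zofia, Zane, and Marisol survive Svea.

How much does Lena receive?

Lena receives $135,000.

The entire $1,620,000 passes to the siblings and their issue.
Counting each half-blood sibling's line as half a unit, there are 3 units in $1,620,000, so one unit is $540,000. Whole-blood lines (Zane and Marisol) take $540,000 each; half-blood lines (Elio and Zofia) take $270,000 each.
Elio's share ($270,000) is divided into 2 shares of $135,000: Gideon and Lena each take $135,000.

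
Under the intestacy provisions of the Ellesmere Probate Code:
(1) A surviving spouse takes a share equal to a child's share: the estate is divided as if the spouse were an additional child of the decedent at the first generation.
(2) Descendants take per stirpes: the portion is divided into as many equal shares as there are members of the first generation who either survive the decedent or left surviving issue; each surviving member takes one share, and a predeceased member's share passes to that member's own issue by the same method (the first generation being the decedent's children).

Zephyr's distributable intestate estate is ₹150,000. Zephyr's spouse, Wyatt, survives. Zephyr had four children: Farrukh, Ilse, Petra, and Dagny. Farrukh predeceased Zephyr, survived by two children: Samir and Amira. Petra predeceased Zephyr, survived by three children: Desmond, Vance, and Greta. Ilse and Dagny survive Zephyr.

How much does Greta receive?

The spouse counts as an additional share at the children's level, so there are 5 primary shares of ₹30,000. Wyatt takes one such share (₹30,000).
The children's combined portion (₹120,000) is divided into 4 shares of ₹30,000: Ilse and Dagny each take ₹30,000; Farrukh's ₹30,000 share passes to Farrukh's issue; Petra's ₹30,000 share passes to Petra's issue.
Farrukh's share (₹30,000) is divided into 2 shares of ₹15,000: Samir and Amira each take ₹15,000.
Petra's share (₹30,000) is divided into 3 shares of ₹10,000: Desmond, Vance, and Greta each take ₹10,000.

Greta receives ₹10,000.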